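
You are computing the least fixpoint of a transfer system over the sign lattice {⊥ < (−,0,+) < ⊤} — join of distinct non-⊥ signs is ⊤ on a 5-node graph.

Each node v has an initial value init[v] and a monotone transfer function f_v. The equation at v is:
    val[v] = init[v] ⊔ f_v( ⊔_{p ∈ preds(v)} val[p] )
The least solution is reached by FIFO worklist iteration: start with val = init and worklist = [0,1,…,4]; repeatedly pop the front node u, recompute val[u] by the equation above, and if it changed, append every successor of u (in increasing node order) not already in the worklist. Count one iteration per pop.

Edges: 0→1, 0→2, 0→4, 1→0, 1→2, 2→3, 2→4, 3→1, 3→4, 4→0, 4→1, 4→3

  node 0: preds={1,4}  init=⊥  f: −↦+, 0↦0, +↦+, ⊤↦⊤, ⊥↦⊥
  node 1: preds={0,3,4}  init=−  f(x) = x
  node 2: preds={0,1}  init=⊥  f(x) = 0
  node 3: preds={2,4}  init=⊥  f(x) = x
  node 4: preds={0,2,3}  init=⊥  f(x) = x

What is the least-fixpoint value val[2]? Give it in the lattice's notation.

0

Trace (11 dequeues):
  [1] u=0 | in − | out + | prev ⊥ | push {}
  [2] u=1 | in + | out ⊤ | prev − | push {0}
  [3] u=2 | in ⊤ | out 0 | prev ⊥ | push {}
  [4] u=3 | in 0 | out 0 | prev ⊥ | push {1}
  [5] u=4 | in ⊤ | out ⊤ | prev ⊥ | push {3}
  [6] u=0 | in ⊤ | out ⊤ | prev + | push {2,4}
  [7] u=1 | in ⊤ | out ⊤ | ==
  [8] u=3 | in ⊤ | out ⊤ | prev 0 | push {1}
  [9] u=2 | in ⊤ | out 0 | ==
  [10] u=4 | in ⊤ | out ⊤ | ==
  [11] u=1 | in ⊤ | out ⊤ | ==

Converged values:
  [0] ⊤
  [1] ⊤
  [2] 0
  [3] ⊤
  [4] ⊤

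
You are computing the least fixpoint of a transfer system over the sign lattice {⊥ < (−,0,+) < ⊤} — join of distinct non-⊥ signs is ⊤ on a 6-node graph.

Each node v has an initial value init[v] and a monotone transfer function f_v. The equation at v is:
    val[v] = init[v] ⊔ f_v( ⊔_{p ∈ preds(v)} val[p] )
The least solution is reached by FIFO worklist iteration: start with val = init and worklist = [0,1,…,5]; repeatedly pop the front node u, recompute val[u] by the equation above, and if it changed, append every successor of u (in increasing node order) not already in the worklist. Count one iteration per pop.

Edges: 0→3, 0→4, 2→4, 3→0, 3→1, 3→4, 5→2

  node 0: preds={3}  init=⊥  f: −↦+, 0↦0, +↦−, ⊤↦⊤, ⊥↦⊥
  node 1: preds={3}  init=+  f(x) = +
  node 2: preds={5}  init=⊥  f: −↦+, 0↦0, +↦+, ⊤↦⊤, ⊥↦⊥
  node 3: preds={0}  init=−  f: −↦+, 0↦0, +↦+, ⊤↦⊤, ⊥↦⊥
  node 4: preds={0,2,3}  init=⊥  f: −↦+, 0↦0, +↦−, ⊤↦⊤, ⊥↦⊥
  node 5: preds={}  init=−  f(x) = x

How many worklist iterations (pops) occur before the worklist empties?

Trace (10 dequeues):
  [1] u=0 | in − | out + | prev ⊥ | push {}
  [2] u=1 | in − | out + | ==
  [3] u=2 | in − | out + | prev ⊥ | push {}
  [4] u=3 | in + | out ⊤ | prev − | push {0,1}
  [5] u=4 | in ⊤ | out ⊤ | prev ⊥ | push {}
  [6] u=5 | in ⊥ | out − | ==
  [7] u=0 | in ⊤ | out ⊤ | prev + | push {3,4}
  [8] u=1 | in ⊤ | out + | ==
  [9] u=3 | in ⊤ | out ⊤ | ==
  [10] u=4 | in ⊤ | out ⊤ | ==

Converged values:
  [0] ⊤
  [1] +
  [2] +
  [3] ⊤
  [4] ⊤
  [5] −

10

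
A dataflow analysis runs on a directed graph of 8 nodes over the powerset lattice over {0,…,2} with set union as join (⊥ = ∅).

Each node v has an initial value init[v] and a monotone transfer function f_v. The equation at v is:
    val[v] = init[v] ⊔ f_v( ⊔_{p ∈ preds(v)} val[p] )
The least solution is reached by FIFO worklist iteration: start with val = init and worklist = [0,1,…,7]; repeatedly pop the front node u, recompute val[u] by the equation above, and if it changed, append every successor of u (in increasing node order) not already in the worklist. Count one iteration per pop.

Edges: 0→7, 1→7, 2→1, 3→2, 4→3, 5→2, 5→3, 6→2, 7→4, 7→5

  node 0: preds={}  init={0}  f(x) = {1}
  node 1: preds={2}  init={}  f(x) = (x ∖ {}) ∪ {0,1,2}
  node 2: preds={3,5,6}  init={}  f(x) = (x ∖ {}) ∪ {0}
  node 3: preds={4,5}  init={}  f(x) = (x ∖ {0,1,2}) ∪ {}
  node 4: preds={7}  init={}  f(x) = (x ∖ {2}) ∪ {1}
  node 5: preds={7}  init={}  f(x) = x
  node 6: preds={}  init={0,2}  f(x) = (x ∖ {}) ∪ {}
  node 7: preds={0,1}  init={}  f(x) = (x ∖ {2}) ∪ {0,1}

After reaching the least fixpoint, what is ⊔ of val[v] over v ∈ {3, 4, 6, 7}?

{0,1,2}

Trace (15 dequeues):
  [1] u=0 | in {} | out {0,1} | prev {0} | push {}
  [2] u=1 | in {} | out {0,1,2} | prev {} | push {}
  [3] u=2 | in {0,2} | out {0,2} | prev {} | push {1}
  [4] u=3 | in {} | out {} | ==
  [5] u=4 | in {} | out {1} | prev {} | push {3}
  [6] u=5 | in {} | out {} | ==
  [7] u=6 | in {} | out {0,2} | ==
  [8] u=7 | in {0,1,2} | out {0,1} | prev {} | push {4,5}
  [9] u=1 | in {0,2} | out {0,1,2} | ==
  [10] u=3 | in {1} | out {} | ==
  [11] u=4 | in {0,1} | out {0,1} | prev {1} | push {3}
  [12] u=5 | in {0,1} | out {0,1} | prev {} | push {2}
  [13] u=3 | in {0,1} | out {} | ==
  [14] u=2 | in {0,1,2} | out {0,1,2} | prev {0,2} | push {1}
  [15] u=1 | in {0,1,2} | out {0,1,2} | ==

Converged values:
  [0] {0,1}
  [1] {0,1,2}
  [2] {0,1,2}
  [3] {}
  [4] {0,1}
  [5] {0,1}
  [6] {0,2}
  [7] {0,1}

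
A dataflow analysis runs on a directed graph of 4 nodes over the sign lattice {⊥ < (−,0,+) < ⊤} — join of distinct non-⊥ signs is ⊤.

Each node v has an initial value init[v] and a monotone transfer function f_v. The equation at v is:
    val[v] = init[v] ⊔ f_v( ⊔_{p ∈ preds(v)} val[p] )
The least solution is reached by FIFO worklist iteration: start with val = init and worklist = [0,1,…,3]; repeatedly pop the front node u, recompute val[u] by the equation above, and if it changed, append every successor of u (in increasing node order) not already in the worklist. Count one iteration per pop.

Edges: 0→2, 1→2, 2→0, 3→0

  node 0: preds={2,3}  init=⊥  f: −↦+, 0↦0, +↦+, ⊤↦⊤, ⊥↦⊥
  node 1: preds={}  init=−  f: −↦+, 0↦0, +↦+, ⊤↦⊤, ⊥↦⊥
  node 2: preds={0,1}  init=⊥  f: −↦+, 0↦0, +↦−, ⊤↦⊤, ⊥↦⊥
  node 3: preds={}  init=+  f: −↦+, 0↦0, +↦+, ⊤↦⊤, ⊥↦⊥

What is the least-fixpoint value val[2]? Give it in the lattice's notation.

Iteration log — 6 steps:
  step 1. node 0  ⊔preds=+  new=+  old=⊥  +wl: 
  step 2. node 1  ⊔preds=⊥  new=−  stable
  step 3. node 2  ⊔preds=⊤  new=⊤  old=⊥  +wl: 0
  step 4. node 3  ⊔preds=⊥  new=+  stable
  step 5. node 0  ⊔preds=⊤  new=⊤  old=+  +wl: 2
  step 6. node 2  ⊔preds=⊤  new=⊤  stable

Least fixpoint reached:
  node 0: ⊤
  node 1: −
  node 2: ⊤
  node 3: +

⊤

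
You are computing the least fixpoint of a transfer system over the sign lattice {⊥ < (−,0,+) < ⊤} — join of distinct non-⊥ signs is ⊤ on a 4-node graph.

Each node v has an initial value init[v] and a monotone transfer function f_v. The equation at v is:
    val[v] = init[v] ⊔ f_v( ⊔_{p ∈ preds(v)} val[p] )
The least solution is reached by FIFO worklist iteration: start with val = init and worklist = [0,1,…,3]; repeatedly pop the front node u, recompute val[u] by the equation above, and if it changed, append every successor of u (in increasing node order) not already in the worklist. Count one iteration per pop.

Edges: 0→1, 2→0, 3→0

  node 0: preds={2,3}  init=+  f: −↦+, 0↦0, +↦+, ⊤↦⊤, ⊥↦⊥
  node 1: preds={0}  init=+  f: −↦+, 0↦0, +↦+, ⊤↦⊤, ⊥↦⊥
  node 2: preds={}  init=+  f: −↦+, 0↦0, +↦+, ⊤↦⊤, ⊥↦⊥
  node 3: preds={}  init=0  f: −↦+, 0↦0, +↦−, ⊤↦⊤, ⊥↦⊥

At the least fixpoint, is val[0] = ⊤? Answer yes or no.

Iteration log — 4 steps:
  step 1. node 0  ⊔preds=⊤  new=⊤  old=+  +wl: 
  step 2. node 1  ⊔preds=⊤  new=⊤  old=+  +wl: 
  step 3. node 2  ⊔preds=⊥  new=+  stable
  step 4. node 3  ⊔preds=⊥  new=0  stable

Least fixpoint reached:
  node 0: ⊤
  node 1: ⊤
  node 2: +
  node 3: 0

yes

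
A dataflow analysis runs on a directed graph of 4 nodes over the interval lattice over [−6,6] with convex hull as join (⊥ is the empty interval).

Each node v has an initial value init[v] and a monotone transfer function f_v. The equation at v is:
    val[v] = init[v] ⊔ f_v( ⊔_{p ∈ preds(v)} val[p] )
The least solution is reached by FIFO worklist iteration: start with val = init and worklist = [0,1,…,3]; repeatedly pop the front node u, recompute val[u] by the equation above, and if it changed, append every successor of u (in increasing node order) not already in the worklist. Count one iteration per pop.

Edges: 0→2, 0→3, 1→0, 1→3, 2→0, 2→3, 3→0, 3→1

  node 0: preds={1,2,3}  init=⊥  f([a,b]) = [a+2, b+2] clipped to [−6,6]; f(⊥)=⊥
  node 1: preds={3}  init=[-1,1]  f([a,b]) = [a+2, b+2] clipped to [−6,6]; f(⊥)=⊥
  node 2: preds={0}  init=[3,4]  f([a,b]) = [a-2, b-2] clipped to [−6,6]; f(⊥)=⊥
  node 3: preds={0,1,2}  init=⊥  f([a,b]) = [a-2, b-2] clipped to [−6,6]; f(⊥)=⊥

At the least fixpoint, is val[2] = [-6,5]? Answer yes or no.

Worklist (17 pops):
  #1 pop 0: in=[-1,4] → [1,6] (was ⊥); enqueue []
  #2 pop 1: in=⊥ → [-1,1] (no change)
  #3 pop 2: in=[1,6] → [-1,4] (was [3,4]); enqueue [0]
  #4 pop 3: in=[-1,6] → [-3,4] (was ⊥); enqueue [1]
  #5 pop 0: in=[-3,4] → [-1,6] (was [1,6]); enqueue [2,3]
  #6 pop 1: in=[-3,4] → [-1,6] (was [-1,1]); enqueue [0]
  #7 pop 2: in=[-1,6] → [-3,4] (was [-1,4]); enqueue []
  #8 pop 3: in=[-3,6] → [-5,4] (was [-3,4]); enqueue [1]
  #9 pop 0: in=[-5,6] → [-3,6] (was [-1,6]); enqueue [2,3]
  #10 pop 1: in=[-5,4] → [-3,6] (was [-1,6]); enqueue [0]
  #11 pop 2: in=[-3,6] → [-5,4] (was [-3,4]); enqueue []
  #12 pop 3: in=[-5,6] → [-6,4] (was [-5,4]); enqueue [1]
  #13 pop 0: in=[-6,6] → [-4,6] (was [-3,6]); enqueue [2,3]
  #14 pop 1: in=[-6,4] → [-4,6] (was [-3,6]); enqueue [0]
  #15 pop 2: in=[-4,6] → [-6,4] (was [-5,4]); enqueue []
  #16 pop 3: in=[-6,6] → [-6,4] (no change)
  #17 pop 0: in=[-6,6] → [-4,6] (no change)

Fixpoint:
  val[0] = [-4,6]
  val[1] = [-4,6]
  val[2] = [-6,4]
  val[3] = [-6,4]

no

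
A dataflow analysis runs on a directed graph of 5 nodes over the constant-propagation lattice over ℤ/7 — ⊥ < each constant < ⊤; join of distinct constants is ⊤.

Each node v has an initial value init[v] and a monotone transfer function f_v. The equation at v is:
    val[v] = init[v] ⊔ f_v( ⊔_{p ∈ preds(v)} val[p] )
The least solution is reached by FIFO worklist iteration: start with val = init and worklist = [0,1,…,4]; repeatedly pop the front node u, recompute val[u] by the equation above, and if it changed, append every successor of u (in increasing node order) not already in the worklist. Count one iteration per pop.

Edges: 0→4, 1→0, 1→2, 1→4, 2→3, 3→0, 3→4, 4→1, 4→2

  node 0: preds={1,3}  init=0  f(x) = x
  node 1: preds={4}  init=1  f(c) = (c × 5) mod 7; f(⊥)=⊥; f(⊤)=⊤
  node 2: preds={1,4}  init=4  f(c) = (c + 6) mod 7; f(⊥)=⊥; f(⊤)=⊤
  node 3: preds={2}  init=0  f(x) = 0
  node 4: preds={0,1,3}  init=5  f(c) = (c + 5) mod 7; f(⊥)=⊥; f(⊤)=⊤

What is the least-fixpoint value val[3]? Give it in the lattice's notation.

Iteration log — 8 steps:
  step 1. node 0  ⊔preds=⊤  new=⊤  old=0  +wl: 
  step 2. node 1  ⊔preds=5  new=⊤  old=1  +wl: 0
  step 3. node 2  ⊔preds=⊤  new=⊤  old=4  +wl: 
  step 4. node 3  ⊔preds=⊤  new=0  stable
  step 5. node 4  ⊔preds=⊤  new=⊤  old=5  +wl: 1,2
  step 6. node 0  ⊔preds=⊤  new=⊤  stable
  step 7. node 1  ⊔preds=⊤  new=⊤  stable
  step 8. node 2  ⊔preds=⊤  new=⊤  stable

Least fixpoint reached:
  node 0: ⊤
  node 1: ⊤
  node 2: ⊤
  node 3: 0
  node 4: ⊤

0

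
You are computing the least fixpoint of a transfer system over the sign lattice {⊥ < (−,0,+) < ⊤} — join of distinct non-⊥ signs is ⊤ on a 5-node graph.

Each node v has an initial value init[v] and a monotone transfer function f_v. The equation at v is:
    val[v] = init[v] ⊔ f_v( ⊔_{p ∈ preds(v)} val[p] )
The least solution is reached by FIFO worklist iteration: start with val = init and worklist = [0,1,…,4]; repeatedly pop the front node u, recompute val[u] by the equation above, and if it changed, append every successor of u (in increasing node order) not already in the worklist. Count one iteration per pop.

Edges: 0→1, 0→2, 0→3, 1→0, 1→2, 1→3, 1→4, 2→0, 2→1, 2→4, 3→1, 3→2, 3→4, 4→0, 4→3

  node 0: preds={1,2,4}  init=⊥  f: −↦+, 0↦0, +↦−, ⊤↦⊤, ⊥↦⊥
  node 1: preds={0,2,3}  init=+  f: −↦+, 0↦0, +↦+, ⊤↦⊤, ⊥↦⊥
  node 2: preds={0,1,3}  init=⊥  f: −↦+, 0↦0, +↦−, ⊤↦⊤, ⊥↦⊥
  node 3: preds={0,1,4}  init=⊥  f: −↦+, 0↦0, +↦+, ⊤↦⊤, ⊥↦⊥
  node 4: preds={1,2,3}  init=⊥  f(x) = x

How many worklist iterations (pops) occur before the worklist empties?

11

Iteration log — 11 steps:
  step 1. node 0  ⊔preds=+  new=−  old=⊥  +wl: 
  step 2. node 1  ⊔preds=−  new=+  stable
  step 3. node 2  ⊔preds=⊤  new=⊤  old=⊥  +wl: 0,1
  step 4. node 3  ⊔preds=⊤  new=⊤  old=⊥  +wl: 2
  step 5. node 4  ⊔preds=⊤  new=⊤  old=⊥  +wl: 3
  step 6. node 0  ⊔preds=⊤  new=⊤  old=−  +wl: 
  step 7. node 1  ⊔preds=⊤  new=⊤  old=+  +wl: 0,4
  step 8. node 2  ⊔preds=⊤  new=⊤  stable
  step 9. node 3  ⊔preds=⊤  new=⊤  stable
  step 10. node 0  ⊔preds=⊤  new=⊤  stable
  step 11. node 4  ⊔preds=⊤  new=⊤  stable

Least fixpoint reached:
  node 0: ⊤
  node 1: ⊤
  node 2: ⊤
  node 3: ⊤
  node 4: ⊤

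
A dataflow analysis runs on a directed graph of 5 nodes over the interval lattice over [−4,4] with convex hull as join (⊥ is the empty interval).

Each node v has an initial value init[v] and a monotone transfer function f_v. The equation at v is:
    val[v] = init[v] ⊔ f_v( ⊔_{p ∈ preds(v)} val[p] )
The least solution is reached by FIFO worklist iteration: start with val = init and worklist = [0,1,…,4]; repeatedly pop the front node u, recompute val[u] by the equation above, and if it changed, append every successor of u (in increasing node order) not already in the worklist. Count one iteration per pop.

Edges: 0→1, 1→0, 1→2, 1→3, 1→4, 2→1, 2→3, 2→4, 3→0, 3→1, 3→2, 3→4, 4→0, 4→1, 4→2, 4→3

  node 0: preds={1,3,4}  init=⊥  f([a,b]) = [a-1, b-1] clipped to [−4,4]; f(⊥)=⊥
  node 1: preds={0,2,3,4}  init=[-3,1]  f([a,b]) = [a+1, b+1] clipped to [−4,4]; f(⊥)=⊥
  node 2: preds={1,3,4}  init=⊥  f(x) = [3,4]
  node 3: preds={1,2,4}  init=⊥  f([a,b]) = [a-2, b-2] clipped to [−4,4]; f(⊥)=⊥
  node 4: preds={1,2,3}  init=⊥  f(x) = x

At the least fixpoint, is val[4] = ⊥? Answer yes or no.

no

Iteration log — 11 steps:
  step 1. node 0  ⊔preds=[-3,1]  new=[-4,0]  old=⊥  +wl: 
  step 2. node 1  ⊔preds=[-4,0]  new=[-3,1]  stable
  step 3. node 2  ⊔preds=[-3,1]  new=[3,4]  old=⊥  +wl: 1
  step 4. node 3  ⊔preds=[-3,4]  new=[-4,2]  old=⊥  +wl: 0,2
  step 5. node 4  ⊔preds=[-4,4]  new=[-4,4]  old=⊥  +wl: 3
  step 6. node 1  ⊔preds=[-4,4]  new=[-3,4]  old=[-3,1]  +wl: 4
  step 7. node 0  ⊔preds=[-4,4]  new=[-4,3]  old=[-4,0]  +wl: 1
  step 8. node 2  ⊔preds=[-4,4]  new=[3,4]  stable
  step 9. node 3  ⊔preds=[-4,4]  new=[-4,2]  stable
  step 10. node 4  ⊔preds=[-4,4]  new=[-4,4]  stable
  step 11. node 1  ⊔preds=[-4,4]  new=[-3,4]  stable

Least fixpoint reached:
  node 0: [-4,3]
  node 1: [-3,4]
  node 2: [3,4]
  node 3: [-4,2]
  node 4: [-4,4]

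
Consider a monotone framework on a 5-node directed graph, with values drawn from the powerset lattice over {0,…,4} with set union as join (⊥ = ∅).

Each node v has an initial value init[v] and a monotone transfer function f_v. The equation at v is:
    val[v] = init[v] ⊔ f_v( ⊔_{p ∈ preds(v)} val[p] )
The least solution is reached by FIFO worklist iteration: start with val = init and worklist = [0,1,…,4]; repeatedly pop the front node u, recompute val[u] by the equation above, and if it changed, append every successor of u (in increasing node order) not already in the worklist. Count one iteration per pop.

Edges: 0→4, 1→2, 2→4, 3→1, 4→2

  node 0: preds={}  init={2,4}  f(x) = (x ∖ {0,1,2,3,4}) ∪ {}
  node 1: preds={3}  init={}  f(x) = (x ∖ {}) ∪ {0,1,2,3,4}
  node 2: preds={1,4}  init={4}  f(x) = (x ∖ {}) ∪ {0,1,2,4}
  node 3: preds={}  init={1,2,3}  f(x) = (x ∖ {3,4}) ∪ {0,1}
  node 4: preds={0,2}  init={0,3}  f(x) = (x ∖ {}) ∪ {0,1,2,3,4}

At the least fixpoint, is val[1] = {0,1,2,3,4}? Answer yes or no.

Trace (7 dequeues):
  [1] u=0 | in {} | out {2,4} | ==
  [2] u=1 | in {1,2,3} | out {0,1,2,3,4} | prev {} | push {}
  [3] u=2 | in {0,1,2,3,4} | out {0,1,2,3,4} | prev {4} | push {}
  [4] u=3 | in {} | out {0,1,2,3} | prev {1,2,3} | push {1}
  [5] u=4 | in {0,1,2,3,4} | out {0,1,2,3,4} | prev {0,3} | push {2}
  [6] u=1 | in {0,1,2,3} | out {0,1,2,3,4} | ==
  [7] u=2 | in {0,1,2,3,4} | out {0,1,2,3,4} | ==

Converged values:
  [0] {2,4}
  [1] {0,1,2,3,4}
  [2] {0,1,2,3,4}
  [3] {0,1,2,3}
  [4] {0,1,2,3,4}

yes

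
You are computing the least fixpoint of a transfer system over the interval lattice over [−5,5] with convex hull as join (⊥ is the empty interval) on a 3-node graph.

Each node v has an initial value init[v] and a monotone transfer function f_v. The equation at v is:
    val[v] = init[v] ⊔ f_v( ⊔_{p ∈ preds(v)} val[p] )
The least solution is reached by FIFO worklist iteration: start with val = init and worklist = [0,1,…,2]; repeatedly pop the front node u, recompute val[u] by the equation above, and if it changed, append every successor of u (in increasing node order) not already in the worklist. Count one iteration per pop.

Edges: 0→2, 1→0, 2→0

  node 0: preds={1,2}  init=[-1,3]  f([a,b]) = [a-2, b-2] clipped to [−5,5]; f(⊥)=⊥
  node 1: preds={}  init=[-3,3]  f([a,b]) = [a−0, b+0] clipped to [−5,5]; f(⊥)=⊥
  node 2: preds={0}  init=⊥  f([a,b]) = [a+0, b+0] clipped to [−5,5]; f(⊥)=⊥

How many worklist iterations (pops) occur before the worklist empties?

Iteration log — 4 steps:
  step 1. node 0  ⊔preds=[-3,3]  new=[-5,3]  old=[-1,3]  +wl: 
  step 2. node 1  ⊔preds=⊥  new=[-3,3]  stable
  step 3. node 2  ⊔preds=[-5,3]  new=[-5,3]  old=⊥  +wl: 0
  step 4. node 0  ⊔preds=[-5,3]  new=[-5,3]  stable

Least fixpoint reached:
  node 0: [-5,3]
  node 1: [-3,3]
  node 2: [-5,3]

4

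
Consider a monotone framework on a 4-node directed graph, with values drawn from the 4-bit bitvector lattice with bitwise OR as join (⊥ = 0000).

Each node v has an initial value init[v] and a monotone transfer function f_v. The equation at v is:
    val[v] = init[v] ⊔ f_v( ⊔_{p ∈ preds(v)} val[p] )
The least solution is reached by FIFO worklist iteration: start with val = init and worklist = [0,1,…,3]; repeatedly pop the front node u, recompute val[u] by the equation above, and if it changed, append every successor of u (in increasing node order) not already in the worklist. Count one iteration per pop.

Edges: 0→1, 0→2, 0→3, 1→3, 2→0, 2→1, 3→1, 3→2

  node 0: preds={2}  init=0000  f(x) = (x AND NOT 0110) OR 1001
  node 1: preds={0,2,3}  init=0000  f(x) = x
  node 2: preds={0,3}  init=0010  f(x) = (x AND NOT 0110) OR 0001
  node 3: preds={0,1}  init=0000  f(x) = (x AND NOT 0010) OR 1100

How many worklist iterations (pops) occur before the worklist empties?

8

Trace (8 dequeues):
  [1] u=0 | in 0010 | out 1001 | prev 0000 | push {}
  [2] u=1 | in 1011 | out 1011 | prev 0000 | push {}
  [3] u=2 | in 1001 | out 1011 | prev 0010 | push {0,1}
  [4] u=3 | in 1011 | out 1101 | prev 0000 | push {2}
  [5] u=0 | in 1011 | out 1001 | ==
  [6] u=1 | in 1111 | out 1111 | prev 1011 | push {3}
  [7] u=2 | in 1101 | out 1011 | ==
  [8] u=3 | in 1111 | out 1101 | ==

Converged values:
  [0] 1001
  [1] 1111
  [2] 1011
  [3] 1101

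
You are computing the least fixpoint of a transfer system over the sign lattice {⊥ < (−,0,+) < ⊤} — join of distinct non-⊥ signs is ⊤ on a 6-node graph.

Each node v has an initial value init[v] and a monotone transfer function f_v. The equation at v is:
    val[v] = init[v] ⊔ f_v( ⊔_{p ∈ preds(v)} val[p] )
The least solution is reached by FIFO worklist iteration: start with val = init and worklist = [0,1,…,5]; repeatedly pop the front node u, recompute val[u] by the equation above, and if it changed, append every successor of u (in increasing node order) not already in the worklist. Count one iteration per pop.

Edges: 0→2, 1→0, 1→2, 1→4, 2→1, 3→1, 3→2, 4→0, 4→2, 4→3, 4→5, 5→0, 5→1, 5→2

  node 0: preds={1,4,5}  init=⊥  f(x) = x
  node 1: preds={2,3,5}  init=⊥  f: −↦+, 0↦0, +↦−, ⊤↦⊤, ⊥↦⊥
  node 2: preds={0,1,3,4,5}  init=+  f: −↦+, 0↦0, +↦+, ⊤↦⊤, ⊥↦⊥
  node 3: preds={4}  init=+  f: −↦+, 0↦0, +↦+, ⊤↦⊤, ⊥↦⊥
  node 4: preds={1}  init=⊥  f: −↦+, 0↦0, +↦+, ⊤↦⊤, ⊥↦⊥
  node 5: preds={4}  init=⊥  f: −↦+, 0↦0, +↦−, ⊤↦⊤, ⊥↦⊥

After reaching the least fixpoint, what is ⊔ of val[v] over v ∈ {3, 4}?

⊤

Worklist (19 pops):
  #1 pop 0: in=⊥ → ⊥ (no change)
  #2 pop 1: in=+ → − (was ⊥); enqueue [0]
  #3 pop 2: in=⊤ → ⊤ (was +); enqueue [1]
  #4 pop 3: in=⊥ → + (no change)
  #5 pop 4: in=− → + (was ⊥); enqueue [2,3]
  #6 pop 5: in=+ → − (was ⊥); enqueue []
  #7 pop 0: in=⊤ → ⊤ (was ⊥); enqueue []
  #8 pop 1: in=⊤ → ⊤ (was −); enqueue [0,4]
  #9 pop 2: in=⊤ → ⊤ (no change)
  #10 pop 3: in=+ → + (no change)
  #11 pop 0: in=⊤ → ⊤ (no change)
  #12 pop 4: in=⊤ → ⊤ (was +); enqueue [0,2,3,5]
  #13 pop 0: in=⊤ → ⊤ (no change)
  #14 pop 2: in=⊤ → ⊤ (no change)
  #15 pop 3: in=⊤ → ⊤ (was +); enqueue [1,2]
  #16 pop 5: in=⊤ → ⊤ (was −); enqueue [0]
  #17 pop 1: in=⊤ → ⊤ (no change)
  #18 pop 2: in=⊤ → ⊤ (no change)
  #19 pop 0: in=⊤ → ⊤ (no change)

Fixpoint:
  val[0] = ⊤
  val[1] = ⊤
  val[2] = ⊤
  val[3] = ⊤
  val[4] = ⊤
  val[5] = ⊤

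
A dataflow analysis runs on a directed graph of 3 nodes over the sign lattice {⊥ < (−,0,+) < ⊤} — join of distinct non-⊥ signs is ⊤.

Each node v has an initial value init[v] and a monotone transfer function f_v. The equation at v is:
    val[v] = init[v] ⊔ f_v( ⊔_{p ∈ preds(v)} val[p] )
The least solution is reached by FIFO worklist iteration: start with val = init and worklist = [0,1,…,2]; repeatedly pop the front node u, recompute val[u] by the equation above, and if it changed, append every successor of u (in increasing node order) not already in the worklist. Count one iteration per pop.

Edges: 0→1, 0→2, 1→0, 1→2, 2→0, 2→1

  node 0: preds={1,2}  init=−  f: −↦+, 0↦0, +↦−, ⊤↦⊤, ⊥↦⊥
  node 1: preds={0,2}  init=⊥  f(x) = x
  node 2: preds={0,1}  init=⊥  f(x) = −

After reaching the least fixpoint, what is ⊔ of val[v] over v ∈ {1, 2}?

⊤

Trace (7 dequeues):
  [1] u=0 | in ⊥ | out − | ==
  [2] u=1 | in − | out − | prev ⊥ | push {0}
  [3] u=2 | in − | out − | prev ⊥ | push {1}
  [4] u=0 | in − | out ⊤ | prev − | push {2}
  [5] u=1 | in ⊤ | out ⊤ | prev − | push {0}
  [6] u=2 | in ⊤ | out − | ==
  [7] u=0 | in ⊤ | out ⊤ | ==

Converged values:
  [0] ⊤
  [1] ⊤
  [2] −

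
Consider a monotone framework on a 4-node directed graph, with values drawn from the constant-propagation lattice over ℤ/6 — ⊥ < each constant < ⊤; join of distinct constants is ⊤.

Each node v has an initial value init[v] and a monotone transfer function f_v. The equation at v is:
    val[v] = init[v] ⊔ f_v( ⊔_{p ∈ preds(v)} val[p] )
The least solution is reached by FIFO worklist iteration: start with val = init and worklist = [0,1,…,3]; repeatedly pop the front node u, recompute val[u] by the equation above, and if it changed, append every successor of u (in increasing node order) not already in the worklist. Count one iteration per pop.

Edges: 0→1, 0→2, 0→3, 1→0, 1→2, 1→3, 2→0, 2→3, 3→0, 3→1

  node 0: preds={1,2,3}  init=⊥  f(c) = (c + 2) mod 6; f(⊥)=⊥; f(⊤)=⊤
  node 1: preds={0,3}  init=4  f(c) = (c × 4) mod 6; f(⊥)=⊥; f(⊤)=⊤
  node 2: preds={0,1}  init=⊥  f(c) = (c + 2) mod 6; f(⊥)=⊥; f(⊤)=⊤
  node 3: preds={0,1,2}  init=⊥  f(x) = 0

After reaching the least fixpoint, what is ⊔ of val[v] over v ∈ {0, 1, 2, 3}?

Iteration log — 8 steps:
  step 1. node 0  ⊔preds=4  new=0  old=⊥  +wl: 
  step 2. node 1  ⊔preds=0  new=⊤  old=4  +wl: 0
  step 3. node 2  ⊔preds=⊤  new=⊤  old=⊥  +wl: 
  step 4. node 3  ⊔preds=⊤  new=0  old=⊥  +wl: 1
  step 5. node 0  ⊔preds=⊤  new=⊤  old=0  +wl: 2,3
  step 6. node 1  ⊔preds=⊤  new=⊤  stable
  step 7. node 2  ⊔preds=⊤  new=⊤  stable
  step 8. node 3  ⊔preds=⊤  new=0  stable

Least fixpoint reached:
  node 0: ⊤
  node 1: ⊤
  node 2: ⊤
  node 3: 0

⊤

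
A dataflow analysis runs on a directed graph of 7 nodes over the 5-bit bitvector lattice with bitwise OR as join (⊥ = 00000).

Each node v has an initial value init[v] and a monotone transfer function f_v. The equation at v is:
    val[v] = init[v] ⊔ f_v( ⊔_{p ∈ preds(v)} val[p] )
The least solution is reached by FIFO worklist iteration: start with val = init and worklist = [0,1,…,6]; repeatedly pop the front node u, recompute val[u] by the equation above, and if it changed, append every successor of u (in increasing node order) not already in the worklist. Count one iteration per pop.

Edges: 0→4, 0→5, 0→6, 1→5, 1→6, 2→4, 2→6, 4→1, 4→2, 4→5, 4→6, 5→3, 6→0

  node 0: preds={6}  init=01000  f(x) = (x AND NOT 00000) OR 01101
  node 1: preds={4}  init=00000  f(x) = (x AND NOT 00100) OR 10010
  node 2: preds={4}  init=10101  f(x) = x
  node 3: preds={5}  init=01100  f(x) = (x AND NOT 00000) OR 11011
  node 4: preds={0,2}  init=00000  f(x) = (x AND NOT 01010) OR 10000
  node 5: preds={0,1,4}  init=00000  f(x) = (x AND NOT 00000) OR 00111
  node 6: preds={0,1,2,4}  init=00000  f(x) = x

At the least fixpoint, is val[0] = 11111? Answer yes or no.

Iteration log — 14 steps:
  step 1. node 0  ⊔preds=00000  new=01101  old=01000  +wl: 
  step 2. node 1  ⊔preds=00000  new=10010  old=00000  +wl: 
  step 3. node 2  ⊔preds=00000  new=10101  stable
  step 4. node 3  ⊔preds=00000  new=11111  old=01100  +wl: 
  step 5. node 4  ⊔preds=11101  new=10101  old=00000  +wl: 1,2
  step 6. node 5  ⊔preds=11111  new=11111  old=00000  +wl: 3
  step 7. node 6  ⊔preds=11111  new=11111  old=00000  +wl: 0
  step 8. node 1  ⊔preds=10101  new=10011  old=10010  +wl: 5,6
  step 9. node 2  ⊔preds=10101  new=10101  stable
  step 10. node 3  ⊔preds=11111  new=11111  stable
  step 11. node 0  ⊔preds=11111  new=11111  old=01101  +wl: 4
  step 12. node 5  ⊔preds=11111  new=11111  stable
  step 13. node 6  ⊔preds=11111  new=11111  stable
  step 14. node 4  ⊔preds=11111  new=10101  stable

Least fixpoint reached:
  node 0: 11111
  node 1: 10011
  node 2: 10101
  node 3: 11111
  node 4: 10101
  node 5: 11111
  node 6: 11111

yes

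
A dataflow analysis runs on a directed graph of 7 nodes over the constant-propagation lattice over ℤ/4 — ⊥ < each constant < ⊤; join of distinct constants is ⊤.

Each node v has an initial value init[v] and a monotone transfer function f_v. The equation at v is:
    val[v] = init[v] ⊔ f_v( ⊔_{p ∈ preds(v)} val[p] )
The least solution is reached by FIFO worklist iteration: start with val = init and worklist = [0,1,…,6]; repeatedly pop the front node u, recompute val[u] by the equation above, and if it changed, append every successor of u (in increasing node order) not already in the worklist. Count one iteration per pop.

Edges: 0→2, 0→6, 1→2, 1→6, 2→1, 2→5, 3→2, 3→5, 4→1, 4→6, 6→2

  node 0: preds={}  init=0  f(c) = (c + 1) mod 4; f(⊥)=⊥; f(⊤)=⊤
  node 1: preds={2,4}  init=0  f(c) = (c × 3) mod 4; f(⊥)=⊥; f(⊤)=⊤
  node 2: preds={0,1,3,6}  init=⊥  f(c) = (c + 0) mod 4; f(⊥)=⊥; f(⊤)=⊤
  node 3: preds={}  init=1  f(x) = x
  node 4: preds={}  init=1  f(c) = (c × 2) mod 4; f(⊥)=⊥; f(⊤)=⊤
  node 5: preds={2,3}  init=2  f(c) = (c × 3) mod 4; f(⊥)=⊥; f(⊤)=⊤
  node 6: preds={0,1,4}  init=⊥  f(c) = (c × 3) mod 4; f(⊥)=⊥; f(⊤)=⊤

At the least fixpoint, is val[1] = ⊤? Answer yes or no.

yes

Iteration log — 9 steps:
  step 1. node 0  ⊔preds=⊥  new=0  stable
  step 2. node 1  ⊔preds=1  new=⊤  old=0  +wl: 
  step 3. node 2  ⊔preds=⊤  new=⊤  old=⊥  +wl: 1
  step 4. node 3  ⊔preds=⊥  new=1  stable
  step 5. node 4  ⊔preds=⊥  new=1  stable
  step 6. node 5  ⊔preds=⊤  new=⊤  old=2  +wl: 
  step 7. node 6  ⊔preds=⊤  new=⊤  old=⊥  +wl: 2
  step 8. node 1  ⊔preds=⊤  new=⊤  stable
  step 9. node 2  ⊔preds=⊤  new=⊤  stable

Least fixpoint reached:
  node 0: 0
  node 1: ⊤
  node 2: ⊤
  node 3: 1
  node 4: 1
  node 5: ⊤
  node 6: ⊤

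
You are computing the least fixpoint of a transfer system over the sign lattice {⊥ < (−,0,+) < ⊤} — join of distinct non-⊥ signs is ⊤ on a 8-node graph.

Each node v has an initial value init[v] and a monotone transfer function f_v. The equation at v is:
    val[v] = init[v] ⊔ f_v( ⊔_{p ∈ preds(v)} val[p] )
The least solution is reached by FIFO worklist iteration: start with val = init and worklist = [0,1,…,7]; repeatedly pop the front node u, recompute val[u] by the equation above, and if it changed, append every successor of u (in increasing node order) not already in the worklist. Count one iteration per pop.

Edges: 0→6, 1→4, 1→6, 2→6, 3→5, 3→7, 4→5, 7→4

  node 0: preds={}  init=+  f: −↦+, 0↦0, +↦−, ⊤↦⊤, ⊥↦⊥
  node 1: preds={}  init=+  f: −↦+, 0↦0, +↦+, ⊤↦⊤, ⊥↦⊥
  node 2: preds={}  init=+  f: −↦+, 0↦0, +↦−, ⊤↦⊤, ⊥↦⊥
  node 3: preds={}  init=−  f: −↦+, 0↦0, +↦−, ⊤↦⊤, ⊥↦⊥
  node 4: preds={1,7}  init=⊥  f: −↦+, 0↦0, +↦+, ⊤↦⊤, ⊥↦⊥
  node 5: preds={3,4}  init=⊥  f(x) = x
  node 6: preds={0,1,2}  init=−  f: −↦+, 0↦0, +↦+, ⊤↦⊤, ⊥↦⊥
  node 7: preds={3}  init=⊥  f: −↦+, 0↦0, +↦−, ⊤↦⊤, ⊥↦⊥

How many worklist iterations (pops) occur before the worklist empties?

9

Iteration log — 9 steps:
  step 1. node 0  ⊔preds=⊥  new=+  stable
  step 2. node 1  ⊔preds=⊥  new=+  stable
  step 3. node 2  ⊔preds=⊥  new=+  stable
  step 4. node 3  ⊔preds=⊥  new=−  stable
  step 5. node 4  ⊔preds=+  new=+  old=⊥  +wl: 
  step 6. node 5  ⊔preds=⊤  new=⊤  old=⊥  +wl: 
  step 7. node 6  ⊔preds=+  new=⊤  old=−  +wl: 
  step 8. node 7  ⊔preds=−  new=+  old=⊥  +wl: 4
  step 9. node 4  ⊔preds=+  new=+  stable

Least fixpoint reached:
  node 0: +
  node 1: +
  node 2: +
  node 3: −
  node 4: +
  node 5: ⊤
  node 6: ⊤
  node 7: +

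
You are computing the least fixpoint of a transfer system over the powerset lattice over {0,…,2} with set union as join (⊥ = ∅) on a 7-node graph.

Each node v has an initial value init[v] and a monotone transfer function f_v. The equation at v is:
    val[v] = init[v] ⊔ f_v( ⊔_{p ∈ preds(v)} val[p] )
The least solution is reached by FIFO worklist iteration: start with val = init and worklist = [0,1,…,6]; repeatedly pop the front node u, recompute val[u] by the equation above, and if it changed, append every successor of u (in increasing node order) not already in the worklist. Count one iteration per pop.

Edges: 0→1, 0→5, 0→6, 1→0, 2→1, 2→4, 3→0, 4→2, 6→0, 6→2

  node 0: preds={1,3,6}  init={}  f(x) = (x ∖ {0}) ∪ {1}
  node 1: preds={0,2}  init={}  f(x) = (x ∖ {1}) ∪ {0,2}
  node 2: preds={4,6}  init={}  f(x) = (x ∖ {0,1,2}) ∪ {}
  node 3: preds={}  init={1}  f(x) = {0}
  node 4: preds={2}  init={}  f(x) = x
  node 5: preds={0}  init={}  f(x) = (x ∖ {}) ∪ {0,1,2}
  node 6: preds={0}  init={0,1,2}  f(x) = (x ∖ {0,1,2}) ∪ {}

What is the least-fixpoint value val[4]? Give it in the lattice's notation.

{}

Trace (8 dequeues):
  [1] u=0 | in {0,1,2} | out {1,2} | prev {} | push {}
  [2] u=1 | in {1,2} | out {0,2} | prev {} | push {0}
  [3] u=2 | in {0,1,2} | out {} | ==
  [4] u=3 | in {} | out {0,1} | prev {1} | push {}
  [5] u=4 | in {} | out {} | ==
  [6] u=5 | in {1,2} | out {0,1,2} | prev {} | push {}
  [7] u=6 | in {1,2} | out {0,1,2} | ==
  [8] u=0 | in {0,1,2} | out {1,2} | ==

Converged values:
  [0] {1,2}
  [1] {0,2}
  [2] {}
  [3] {0,1}
  [4] {}
  [5] {0,1,2}
  [6] {0,1,2}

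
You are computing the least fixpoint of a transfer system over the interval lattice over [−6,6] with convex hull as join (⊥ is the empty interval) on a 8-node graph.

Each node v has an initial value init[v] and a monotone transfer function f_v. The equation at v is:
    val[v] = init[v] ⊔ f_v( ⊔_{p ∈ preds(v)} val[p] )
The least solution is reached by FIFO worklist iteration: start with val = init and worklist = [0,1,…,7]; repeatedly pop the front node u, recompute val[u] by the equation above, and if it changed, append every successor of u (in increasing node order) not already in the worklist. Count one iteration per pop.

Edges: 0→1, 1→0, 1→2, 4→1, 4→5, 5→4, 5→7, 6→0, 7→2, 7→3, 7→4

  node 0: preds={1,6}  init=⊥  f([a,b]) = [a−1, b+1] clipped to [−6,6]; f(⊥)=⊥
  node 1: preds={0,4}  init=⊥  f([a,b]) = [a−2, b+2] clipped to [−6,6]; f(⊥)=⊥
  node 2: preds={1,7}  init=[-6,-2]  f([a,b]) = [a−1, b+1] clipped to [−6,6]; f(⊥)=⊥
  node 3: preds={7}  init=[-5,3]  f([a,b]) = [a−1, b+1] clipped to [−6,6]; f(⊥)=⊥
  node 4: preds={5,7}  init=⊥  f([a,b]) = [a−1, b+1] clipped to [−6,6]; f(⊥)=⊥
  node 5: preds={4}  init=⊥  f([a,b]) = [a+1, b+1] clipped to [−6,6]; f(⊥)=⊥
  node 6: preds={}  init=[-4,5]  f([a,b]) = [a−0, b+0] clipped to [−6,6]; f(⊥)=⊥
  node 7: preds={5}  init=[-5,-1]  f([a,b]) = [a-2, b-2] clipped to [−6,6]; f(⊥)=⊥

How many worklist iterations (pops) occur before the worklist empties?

32

Worklist (32 pops):
  #1 pop 0: in=[-4,5] → [-5,6] (was ⊥); enqueue []
  #2 pop 1: in=[-5,6] → [-6,6] (was ⊥); enqueue [0]
  #3 pop 2: in=[-6,6] → [-6,6] (was [-6,-2]); enqueue []
  #4 pop 3: in=[-5,-1] → [-6,3] (was [-5,3]); enqueue []
  #5 pop 4: in=[-5,-1] → [-6,0] (was ⊥); enqueue [1]
  #6 pop 5: in=[-6,0] → [-5,1] (was ⊥); enqueue [4]
  #7 pop 6: in=⊥ → [-4,5] (no change)
  #8 pop 7: in=[-5,1] → [-6,-1] (was [-5,-1]); enqueue [2,3]
  #9 pop 0: in=[-6,6] → [-6,6] (was [-5,6]); enqueue []
  #10 pop 1: in=[-6,6] → [-6,6] (no change)
  #11 pop 4: in=[-6,1] → [-6,2] (was [-6,0]); enqueue [1,5]
  #12 pop 2: in=[-6,6] → [-6,6] (no change)
  #13 pop 3: in=[-6,-1] → [-6,3] (no change)
  #14 pop 1: in=[-6,6] → [-6,6] (no change)
  #15 pop 5: in=[-6,2] → [-5,3] (was [-5,1]); enqueue [4,7]
  #16 pop 4: in=[-6,3] → [-6,4] (was [-6,2]); enqueue [1,5]
  #17 pop 7: in=[-5,3] → [-6,1] (was [-6,-1]); enqueue [2,3,4]
  #18 pop 1: in=[-6,6] → [-6,6] (no change)
  #19 pop 5: in=[-6,4] → [-5,5] (was [-5,3]); enqueue [7]
  #20 pop 2: in=[-6,6] → [-6,6] (no change)
  #21 pop 3: in=[-6,1] → [-6,3] (no change)
  #22 pop 4: in=[-6,5] → [-6,6] (was [-6,4]); enqueue [1,5]
  #23 pop 7: in=[-5,5] → [-6,3] (was [-6,1]); enqueue [2,3,4]
  #24 pop 1: in=[-6,6] → [-6,6] (no change)
  #25 pop 5: in=[-6,6] → [-5,6] (was [-5,5]); enqueue [7]
  #26 pop 2: in=[-6,6] → [-6,6] (no change)
  #27 pop 3: in=[-6,3] → [-6,4] (was [-6,3]); enqueue []
  #28 pop 4: in=[-6,6] → [-6,6] (no change)
  #29 pop 7: in=[-5,6] → [-6,4] (was [-6,3]); enqueue [2,3,4]
  #30 pop 2: in=[-6,6] → [-6,6] (no change)
  #31 pop 3: in=[-6,4] → [-6,5] (was [-6,4]); enqueue []
  #32 pop 4: in=[-6,6] → [-6,6] (no change)

Fixpoint:
  val[0] = [-6,6]
  val[1] = [-6,6]
  val[2] = [-6,6]
  val[3] = [-6,5]
  val[4] = [-6,6]
  val[5] = [-5,6]
  val[6] = [-4,5]
  val[7] = [-6,4]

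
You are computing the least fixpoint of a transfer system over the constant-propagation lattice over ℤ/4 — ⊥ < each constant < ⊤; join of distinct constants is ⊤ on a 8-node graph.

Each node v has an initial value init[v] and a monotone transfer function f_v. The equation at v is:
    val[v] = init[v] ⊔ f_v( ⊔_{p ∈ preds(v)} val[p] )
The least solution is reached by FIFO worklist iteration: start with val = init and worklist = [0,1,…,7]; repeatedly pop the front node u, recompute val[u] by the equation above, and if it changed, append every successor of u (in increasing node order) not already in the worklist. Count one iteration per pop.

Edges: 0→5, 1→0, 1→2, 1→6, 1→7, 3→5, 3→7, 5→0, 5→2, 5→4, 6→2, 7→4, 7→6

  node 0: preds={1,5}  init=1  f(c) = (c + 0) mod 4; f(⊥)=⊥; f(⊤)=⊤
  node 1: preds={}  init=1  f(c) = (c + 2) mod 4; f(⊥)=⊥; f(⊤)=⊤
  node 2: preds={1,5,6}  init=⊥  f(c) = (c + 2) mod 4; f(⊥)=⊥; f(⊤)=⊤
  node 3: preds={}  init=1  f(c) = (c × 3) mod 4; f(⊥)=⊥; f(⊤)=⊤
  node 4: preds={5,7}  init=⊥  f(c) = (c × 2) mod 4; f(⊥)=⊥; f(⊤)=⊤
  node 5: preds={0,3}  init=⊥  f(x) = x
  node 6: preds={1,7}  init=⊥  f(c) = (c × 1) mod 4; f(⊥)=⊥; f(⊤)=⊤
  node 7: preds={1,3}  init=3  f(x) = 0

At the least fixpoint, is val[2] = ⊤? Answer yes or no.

Trace (12 dequeues):
  [1] u=0 | in 1 | out 1 | ==
  [2] u=1 | in ⊥ | out 1 | ==
  [3] u=2 | in 1 | out 3 | prev ⊥ | push {}
  [4] u=3 | in ⊥ | out 1 | ==
  [5] u=4 | in 3 | out 2 | prev ⊥ | push {}
  [6] u=5 | in 1 | out 1 | prev ⊥ | push {0,2,4}
  [7] u=6 | in ⊤ | out ⊤ | prev ⊥ | push {}
  [8] u=7 | in 1 | out ⊤ | prev 3 | push {6}
  [9] u=0 | in 1 | out 1 | ==
  [10] u=2 | in ⊤ | out ⊤ | prev 3 | push {}
  [11] u=4 | in ⊤ | out ⊤ | prev 2 | push {}
  [12] u=6 | in ⊤ | out ⊤ | ==

Converged values:
  [0] 1
  [1] 1
  [2] ⊤
  [3] 1
  [4] ⊤
  [5] 1
  [6] ⊤
  [7] ⊤

yes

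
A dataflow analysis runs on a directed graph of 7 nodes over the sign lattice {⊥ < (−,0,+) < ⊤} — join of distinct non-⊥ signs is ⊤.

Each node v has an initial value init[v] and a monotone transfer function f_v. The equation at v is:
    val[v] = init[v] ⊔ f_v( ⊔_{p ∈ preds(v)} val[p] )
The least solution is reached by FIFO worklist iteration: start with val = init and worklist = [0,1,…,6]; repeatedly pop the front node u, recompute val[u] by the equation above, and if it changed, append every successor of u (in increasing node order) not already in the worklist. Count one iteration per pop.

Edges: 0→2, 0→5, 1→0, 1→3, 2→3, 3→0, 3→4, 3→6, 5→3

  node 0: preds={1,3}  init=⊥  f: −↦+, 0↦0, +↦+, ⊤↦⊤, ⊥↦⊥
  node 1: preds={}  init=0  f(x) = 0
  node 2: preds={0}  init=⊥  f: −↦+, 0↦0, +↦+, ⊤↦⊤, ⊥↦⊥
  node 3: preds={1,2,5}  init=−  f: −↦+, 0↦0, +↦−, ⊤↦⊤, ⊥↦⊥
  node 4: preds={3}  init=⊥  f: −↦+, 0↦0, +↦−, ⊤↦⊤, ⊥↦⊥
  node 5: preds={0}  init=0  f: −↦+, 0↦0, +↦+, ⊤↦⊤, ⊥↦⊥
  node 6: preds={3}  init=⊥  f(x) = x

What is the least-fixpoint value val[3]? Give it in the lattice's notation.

⊤

Trace (9 dequeues):
  [1] u=0 | in ⊤ | out ⊤ | prev ⊥ | push {}
  [2] u=1 | in ⊥ | out 0 | ==
  [3] u=2 | in ⊤ | out ⊤ | prev ⊥ | push {}
  [4] u=3 | in ⊤ | out ⊤ | prev − | push {0}
  [5] u=4 | in ⊤ | out ⊤ | prev ⊥ | push {}
  [6] u=5 | in ⊤ | out ⊤ | prev 0 | push {3}
  [7] u=6 | in ⊤ | out ⊤ | prev ⊥ | push {}
  [8] u=0 | in ⊤ | out ⊤ | ==
  [9] u=3 | in ⊤ | out ⊤ | ==

Converged values:
  [0] ⊤
  [1] 0
  [2] ⊤
  [3] ⊤
  [4] ⊤
  [5] ⊤
  [6] ⊤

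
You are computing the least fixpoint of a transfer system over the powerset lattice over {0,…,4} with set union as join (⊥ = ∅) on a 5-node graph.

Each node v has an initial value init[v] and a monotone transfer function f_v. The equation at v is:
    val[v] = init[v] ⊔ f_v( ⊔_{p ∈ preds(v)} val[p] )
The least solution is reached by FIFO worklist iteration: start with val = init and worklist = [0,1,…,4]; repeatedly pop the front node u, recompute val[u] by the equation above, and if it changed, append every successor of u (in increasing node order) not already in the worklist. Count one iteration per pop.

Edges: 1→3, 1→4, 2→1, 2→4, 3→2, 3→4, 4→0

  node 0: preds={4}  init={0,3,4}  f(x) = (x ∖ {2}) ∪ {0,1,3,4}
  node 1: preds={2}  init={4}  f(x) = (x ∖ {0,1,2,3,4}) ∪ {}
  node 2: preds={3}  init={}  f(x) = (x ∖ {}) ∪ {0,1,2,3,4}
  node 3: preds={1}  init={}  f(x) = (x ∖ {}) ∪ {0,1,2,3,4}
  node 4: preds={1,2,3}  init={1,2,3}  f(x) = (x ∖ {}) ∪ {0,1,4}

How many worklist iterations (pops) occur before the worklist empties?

Iteration log — 8 steps:
  step 1. node 0  ⊔preds={1,2,3}  new={0,1,3,4}  old={0,3,4}  +wl: 
  step 2. node 1  ⊔preds={}  new={4}  stable
  step 3. node 2  ⊔preds={}  new={0,1,2,3,4}  old={}  +wl: 1
  step 4. node 3  ⊔preds={4}  new={0,1,2,3,4}  old={}  +wl: 2
  step 5. node 4  ⊔preds={0,1,2,3,4}  new={0,1,2,3,4}  old={1,2,3}  +wl: 0
  step 6. node 1  ⊔preds={0,1,2,3,4}  new={4}  stable
  step 7. node 2  ⊔preds={0,1,2,3,4}  new={0,1,2,3,4}  stable
  step 8. node 0  ⊔preds={0,1,2,3,4}  new={0,1,3,4}  stable

Least fixpoint reached:
  node 0: {0,1,3,4}
  node 1: {4}
  node 2: {0,1,2,3,4}
  node 3: {0,1,2,3,4}
  node 4: {0,1,2,3,4}

8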